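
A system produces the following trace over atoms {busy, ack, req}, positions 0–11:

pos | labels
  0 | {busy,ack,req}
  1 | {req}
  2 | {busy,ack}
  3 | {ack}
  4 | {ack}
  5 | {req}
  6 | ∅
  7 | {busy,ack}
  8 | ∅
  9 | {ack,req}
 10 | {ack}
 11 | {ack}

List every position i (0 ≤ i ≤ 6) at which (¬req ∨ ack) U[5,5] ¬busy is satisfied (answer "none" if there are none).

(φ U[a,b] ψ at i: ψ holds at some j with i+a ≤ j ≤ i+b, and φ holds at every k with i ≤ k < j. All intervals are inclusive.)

Evaluate at each i in [0,6]:
  i=0: ✗ (lhs fails at k=1 before rhs at j=5)
  i=1: ✗ (lhs fails at k=1 before rhs at j=6)
  i=2: ✗ (no rhs in [7,7])
  i=3: ✗ (lhs fails at k=5 before rhs at j=8)
  i=4: ✗ (lhs fails at k=5 before rhs at j=9)
  i=5: ✗ (lhs fails at k=5 before rhs at j=10)
  i=6: ✓ (rhs at j=11; lhs holds on [6,10])

6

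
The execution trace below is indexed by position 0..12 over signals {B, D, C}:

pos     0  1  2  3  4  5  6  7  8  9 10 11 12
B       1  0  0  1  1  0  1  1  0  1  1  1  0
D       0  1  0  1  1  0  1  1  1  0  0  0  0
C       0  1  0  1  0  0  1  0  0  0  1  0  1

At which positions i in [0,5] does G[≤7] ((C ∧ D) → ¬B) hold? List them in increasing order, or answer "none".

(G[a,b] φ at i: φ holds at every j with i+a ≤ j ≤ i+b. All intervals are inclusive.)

none

Evaluate at each i in [0,5]:
  i=0: ✗ (fails at j=3)
  i=1: ✗ (fails at j=3)
  i=2: ✗ (fails at j=3)
  i=3: ✗ (fails at j=3)
  i=4: ✗ (fails at j=6)
  i=5: ✗ (fails at j=6)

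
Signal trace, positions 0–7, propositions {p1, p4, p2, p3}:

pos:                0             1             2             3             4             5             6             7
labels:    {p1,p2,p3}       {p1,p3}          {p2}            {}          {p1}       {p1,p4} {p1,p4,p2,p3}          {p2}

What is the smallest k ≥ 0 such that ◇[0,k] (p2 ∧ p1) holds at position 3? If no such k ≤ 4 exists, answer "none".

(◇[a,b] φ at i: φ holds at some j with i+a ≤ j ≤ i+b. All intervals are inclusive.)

Scan j = 3,4,… for (p2 ∧ p1):
  j=3: fails
  j=4: fails
  j=5: fails
  j=6: holds
First hit at j=6, so smallest k = 6-3 = 3.

3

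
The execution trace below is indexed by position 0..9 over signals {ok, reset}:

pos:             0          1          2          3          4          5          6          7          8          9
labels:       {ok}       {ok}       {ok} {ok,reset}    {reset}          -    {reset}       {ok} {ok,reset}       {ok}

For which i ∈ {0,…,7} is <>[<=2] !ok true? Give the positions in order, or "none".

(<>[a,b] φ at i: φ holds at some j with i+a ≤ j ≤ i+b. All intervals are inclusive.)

2, 3, 4, 5, 6

Evaluate at each i in [0,7]:
  i=0: ✗ (none in [0,2])
  i=1: ✗ (none in [1,3])
  i=2: ✓ (witness j=4)
  i=3: ✓ (witness j=4)
  i=4: ✓ (witness j=4)
  i=5: ✓ (witness j=5)
  i=6: ✓ (witness j=6)
  i=7: ✗ (none in [7,9])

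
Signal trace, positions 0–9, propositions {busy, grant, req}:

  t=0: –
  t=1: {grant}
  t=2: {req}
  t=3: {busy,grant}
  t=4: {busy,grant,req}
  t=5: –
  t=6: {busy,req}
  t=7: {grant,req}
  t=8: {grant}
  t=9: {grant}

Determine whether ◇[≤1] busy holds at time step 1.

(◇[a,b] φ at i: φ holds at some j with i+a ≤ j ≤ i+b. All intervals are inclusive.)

No

Check busy at each j in [1,2]:
  j=1: false
  j=2: false
No position in the window satisfies it → formula fails.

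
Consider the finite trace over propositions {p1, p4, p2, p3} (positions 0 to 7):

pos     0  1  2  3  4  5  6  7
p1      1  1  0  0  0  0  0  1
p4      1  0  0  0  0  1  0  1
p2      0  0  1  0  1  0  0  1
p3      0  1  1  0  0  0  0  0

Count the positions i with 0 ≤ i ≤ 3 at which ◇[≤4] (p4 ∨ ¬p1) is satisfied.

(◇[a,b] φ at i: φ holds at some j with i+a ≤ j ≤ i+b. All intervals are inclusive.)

Evaluate at each i in [0,3]:
  i=0: ✓ (witness j=0)
  i=1: ✓ (witness j=2)
  i=2: ✓ (witness j=2)
  i=3: ✓ (witness j=3)
Positions where it holds: {0, 1, 2, 3} → 4.

4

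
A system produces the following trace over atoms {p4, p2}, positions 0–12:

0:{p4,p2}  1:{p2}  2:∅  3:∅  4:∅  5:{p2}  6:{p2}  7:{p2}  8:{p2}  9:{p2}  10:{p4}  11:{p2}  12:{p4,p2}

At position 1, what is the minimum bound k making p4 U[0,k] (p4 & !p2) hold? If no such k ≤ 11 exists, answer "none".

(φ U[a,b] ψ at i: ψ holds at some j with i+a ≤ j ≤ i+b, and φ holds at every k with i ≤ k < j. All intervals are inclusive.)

Need earliest j ≥ 1 with (p4 & !p2), and p4 at every k in [1,j-1].
  j=1: rhs fails.
  j=2: rhs fails.
  j=3: rhs fails.
  j=4: rhs fails.
  j=5: rhs fails.
  j=6: rhs fails.
  j=7: rhs fails.
  j=8: rhs fails.
  j=9: rhs fails.
  j=10: rhs holds but lhs fails at k=1.
  j=11: rhs fails.
  j=12: rhs fails.
No witness within the range → none.

none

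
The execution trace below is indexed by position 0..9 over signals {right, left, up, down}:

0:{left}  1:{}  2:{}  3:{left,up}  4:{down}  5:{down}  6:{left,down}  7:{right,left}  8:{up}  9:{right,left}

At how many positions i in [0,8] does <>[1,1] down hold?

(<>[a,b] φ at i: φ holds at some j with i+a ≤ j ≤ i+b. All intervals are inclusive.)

3

Evaluate at each i in [0,8]:
  i=0: ✗ (none in [1,1])
  i=1: ✗ (none in [2,2])
  i=2: ✗ (none in [3,3])
  i=3: ✓ (witness j=4)
  i=4: ✓ (witness j=5)
  i=5: ✓ (witness j=6)
  i=6: ✗ (none in [7,7])
  i=7: ✗ (none in [8,8])
  i=8: ✗ (none in [9,9])
Positions where it holds: {3, 4, 5} → 3.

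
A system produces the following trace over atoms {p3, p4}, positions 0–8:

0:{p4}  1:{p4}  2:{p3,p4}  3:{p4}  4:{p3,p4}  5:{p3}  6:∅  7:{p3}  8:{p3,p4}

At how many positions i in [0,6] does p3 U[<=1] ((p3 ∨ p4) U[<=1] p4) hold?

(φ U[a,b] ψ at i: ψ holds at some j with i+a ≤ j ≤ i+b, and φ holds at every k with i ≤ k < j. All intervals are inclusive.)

5

Evaluate at each i in [0,6]:
  i=0: ✓ (rhs at j=0)
  i=1: ✓ (rhs at j=1)
  i=2: ✓ (rhs at j=2)
  i=3: ✓ (rhs at j=3)
  i=4: ✓ (rhs at j=4)
  i=5: ✗ (no rhs in [5,6])
  i=6: ✗ (lhs fails at k=6 before rhs at j=7)
Positions where it holds: {0, 1, 2, 3, 4} → 5.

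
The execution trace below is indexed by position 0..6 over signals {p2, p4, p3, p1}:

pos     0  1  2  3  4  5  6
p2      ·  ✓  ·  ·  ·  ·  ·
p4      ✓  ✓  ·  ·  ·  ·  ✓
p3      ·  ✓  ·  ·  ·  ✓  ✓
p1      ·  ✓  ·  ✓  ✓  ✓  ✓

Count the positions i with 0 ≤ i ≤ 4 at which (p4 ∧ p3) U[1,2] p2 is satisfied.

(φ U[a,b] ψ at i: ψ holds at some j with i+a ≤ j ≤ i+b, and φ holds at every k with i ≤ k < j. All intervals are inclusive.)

0

Evaluate at each i in [0,4]:
  i=0: ✗ (lhs fails at k=0 before rhs at j=1)
  i=1: ✗ (no rhs in [2,3])
  i=2: ✗ (no rhs in [3,4])
  i=3: ✗ (no rhs in [4,5])
  i=4: ✗ (no rhs in [5,6])
Positions where it holds: {} → 0.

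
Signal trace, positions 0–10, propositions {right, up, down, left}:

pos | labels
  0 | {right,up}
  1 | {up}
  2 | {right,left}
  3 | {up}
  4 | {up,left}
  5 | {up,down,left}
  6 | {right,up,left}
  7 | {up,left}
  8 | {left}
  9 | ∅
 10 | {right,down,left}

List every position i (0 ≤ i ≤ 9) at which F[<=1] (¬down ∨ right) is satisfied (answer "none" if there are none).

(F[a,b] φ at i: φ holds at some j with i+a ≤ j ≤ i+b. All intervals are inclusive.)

Evaluate at each i in [0,9]:
  i=0: ✓ (witness j=0)
  i=1: ✓ (witness j=1)
  i=2: ✓ (witness j=2)
  i=3: ✓ (witness j=3)
  i=4: ✓ (witness j=4)
  i=5: ✓ (witness j=6)
  i=6: ✓ (witness j=6)
  i=7: ✓ (witness j=7)
  i=8: ✓ (witness j=8)
  i=9: ✓ (witness j=9)

0, 1, 2, 3, 4, 5, 6, 7, 8, 9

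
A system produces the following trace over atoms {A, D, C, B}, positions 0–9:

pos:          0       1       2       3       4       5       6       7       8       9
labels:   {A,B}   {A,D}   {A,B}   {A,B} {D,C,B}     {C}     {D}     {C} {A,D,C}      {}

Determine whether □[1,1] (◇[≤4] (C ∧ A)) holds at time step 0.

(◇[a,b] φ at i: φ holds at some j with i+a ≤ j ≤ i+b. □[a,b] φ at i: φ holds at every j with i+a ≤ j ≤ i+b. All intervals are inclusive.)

No

Check ◇[≤4] (C ∧ A) at every j in [1,1]:
  j=1: fails (none in [1,5])
Fails at j=1 → formula fails.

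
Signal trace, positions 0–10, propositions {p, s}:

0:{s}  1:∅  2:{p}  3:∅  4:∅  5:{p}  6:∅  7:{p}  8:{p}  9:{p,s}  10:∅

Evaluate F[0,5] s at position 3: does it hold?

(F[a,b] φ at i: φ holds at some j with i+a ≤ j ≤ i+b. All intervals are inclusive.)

Does not hold

Check s at each j in [3,8]:
  j=3: false
  j=4: false
  j=5: false
  j=6: false
  j=7: false
  j=8: false
No position in the window satisfies it → formula fails.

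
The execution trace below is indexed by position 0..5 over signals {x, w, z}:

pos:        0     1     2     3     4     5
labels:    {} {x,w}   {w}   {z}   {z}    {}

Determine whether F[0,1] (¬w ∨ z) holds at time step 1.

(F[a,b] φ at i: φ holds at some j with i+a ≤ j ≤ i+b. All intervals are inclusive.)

Check (¬w ∨ z) at each j in [1,2]:
  j=1: false
  j=2: false
No position in the window satisfies it → formula fails.

False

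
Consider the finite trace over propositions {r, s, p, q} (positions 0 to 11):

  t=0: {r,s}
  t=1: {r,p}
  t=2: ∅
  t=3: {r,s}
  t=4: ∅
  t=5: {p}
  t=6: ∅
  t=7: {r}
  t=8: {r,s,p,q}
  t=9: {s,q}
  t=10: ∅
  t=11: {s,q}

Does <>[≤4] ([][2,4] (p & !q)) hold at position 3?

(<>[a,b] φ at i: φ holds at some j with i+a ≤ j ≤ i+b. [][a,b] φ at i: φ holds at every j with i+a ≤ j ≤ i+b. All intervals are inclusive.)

Check [][2,4] (p & !q) at each j in [3,7]:
  j=3: fails at 6
  j=4: fails at 6
  j=5: fails at 7
  j=6: fails at 8
  j=7: fails at 9
No position in the window satisfies it → formula fails.

No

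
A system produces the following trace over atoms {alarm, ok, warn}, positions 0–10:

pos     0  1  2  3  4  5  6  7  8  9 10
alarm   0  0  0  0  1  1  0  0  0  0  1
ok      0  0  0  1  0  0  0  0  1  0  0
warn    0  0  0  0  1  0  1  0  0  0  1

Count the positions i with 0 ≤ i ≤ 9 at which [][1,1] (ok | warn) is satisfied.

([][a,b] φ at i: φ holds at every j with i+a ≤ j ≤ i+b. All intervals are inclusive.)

Evaluate at each i in [0,9]:
  i=0: ✗ (fails at j=1)
  i=1: ✗ (fails at j=2)
  i=2: ✓ (all of [3,3])
  i=3: ✓ (all of [4,4])
  i=4: ✗ (fails at j=5)
  i=5: ✓ (all of [6,6])
  i=6: ✗ (fails at j=7)
  i=7: ✓ (all of [8,8])
  i=8: ✗ (fails at j=9)
  i=9: ✓ (all of [10,10])
Positions where it holds: {2, 3, 5, 7, 9} → 5.

5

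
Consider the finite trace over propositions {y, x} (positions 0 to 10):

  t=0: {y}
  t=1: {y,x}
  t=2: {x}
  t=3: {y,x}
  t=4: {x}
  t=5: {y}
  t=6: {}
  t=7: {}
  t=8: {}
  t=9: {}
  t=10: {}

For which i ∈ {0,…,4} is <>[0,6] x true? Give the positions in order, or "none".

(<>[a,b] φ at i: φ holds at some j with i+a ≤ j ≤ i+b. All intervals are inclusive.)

Evaluate at each i in [0,4]:
  i=0: ✓ (witness j=1)
  i=1: ✓ (witness j=1)
  i=2: ✓ (witness j=2)
  i=3: ✓ (witness j=3)
  i=4: ✓ (witness j=4)

0, 1, 2, 3, 4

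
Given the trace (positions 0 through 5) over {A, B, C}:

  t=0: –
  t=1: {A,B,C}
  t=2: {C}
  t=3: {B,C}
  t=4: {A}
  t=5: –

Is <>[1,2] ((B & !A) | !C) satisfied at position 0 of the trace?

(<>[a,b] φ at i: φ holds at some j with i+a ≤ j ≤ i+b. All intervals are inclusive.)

Check ((B & !A) | !C) at each j in [1,2]:
  j=1: false
  j=2: false
No position in the window satisfies it → formula fails.

Does not hold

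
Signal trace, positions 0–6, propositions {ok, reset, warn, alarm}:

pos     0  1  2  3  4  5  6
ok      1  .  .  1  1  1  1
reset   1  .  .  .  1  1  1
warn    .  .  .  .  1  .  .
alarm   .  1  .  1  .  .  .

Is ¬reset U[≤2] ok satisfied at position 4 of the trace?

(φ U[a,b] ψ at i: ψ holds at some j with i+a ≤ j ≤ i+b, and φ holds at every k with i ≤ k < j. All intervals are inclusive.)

Holds

Need some j in [4,6] with ok, and ¬reset at every k in [4,j-1].
  j=4: ok holds; no prefix to check → satisfied.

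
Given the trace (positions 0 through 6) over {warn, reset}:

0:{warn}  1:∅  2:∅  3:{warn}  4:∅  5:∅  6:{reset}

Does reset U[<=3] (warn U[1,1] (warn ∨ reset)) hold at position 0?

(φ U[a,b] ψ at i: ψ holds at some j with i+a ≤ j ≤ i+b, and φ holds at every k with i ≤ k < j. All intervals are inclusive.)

Need some j in [0,3] with (warn U[1,1] (warn ∨ reset)), and reset at every k in [0,j-1].
  j=0: (warn U[1,1] (warn ∨ reset)) — fails.
  j=1: (warn U[1,1] (warn ∨ reset)) — fails.
  j=2: (warn U[1,1] (warn ∨ reset)) — fails.
  j=3: (warn U[1,1] (warn ∨ reset)) — fails.
No j in the window works → until fails.

False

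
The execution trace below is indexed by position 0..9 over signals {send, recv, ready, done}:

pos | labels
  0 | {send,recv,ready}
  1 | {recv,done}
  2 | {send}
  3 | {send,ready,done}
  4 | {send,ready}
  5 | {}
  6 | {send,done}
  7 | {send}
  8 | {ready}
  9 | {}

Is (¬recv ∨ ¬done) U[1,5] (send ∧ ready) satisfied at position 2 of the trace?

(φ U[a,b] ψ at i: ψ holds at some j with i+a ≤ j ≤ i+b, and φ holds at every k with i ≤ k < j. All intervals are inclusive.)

True

Need some j in [3,7] with (send ∧ ready), and (¬recv ∨ ¬done) at every k in [2,j-1].
  j=3: (send ∧ ready) holds; (¬recv ∨ ¬done) holds at every k in [2,2] → satisfied.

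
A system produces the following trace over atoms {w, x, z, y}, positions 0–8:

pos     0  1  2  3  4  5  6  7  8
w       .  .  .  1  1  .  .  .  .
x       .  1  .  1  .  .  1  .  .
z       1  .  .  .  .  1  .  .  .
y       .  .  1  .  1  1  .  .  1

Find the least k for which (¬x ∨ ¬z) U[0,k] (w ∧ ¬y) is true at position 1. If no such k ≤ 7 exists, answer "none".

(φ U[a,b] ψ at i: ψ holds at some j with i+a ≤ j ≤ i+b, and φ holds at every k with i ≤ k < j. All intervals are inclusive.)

2

Need earliest j ≥ 1 with (w ∧ ¬y), and (¬x ∨ ¬z) at every k in [1,j-1].
  j=1: rhs fails.
  j=2: rhs fails.
  j=3: rhs holds; lhs holds on [1,2]. k = 2.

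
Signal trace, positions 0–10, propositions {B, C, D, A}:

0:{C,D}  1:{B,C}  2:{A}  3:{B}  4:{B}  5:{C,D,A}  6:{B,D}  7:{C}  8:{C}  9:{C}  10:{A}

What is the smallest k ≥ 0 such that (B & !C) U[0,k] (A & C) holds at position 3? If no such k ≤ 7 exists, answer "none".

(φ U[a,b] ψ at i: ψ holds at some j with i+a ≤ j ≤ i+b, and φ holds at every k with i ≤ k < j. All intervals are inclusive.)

Need earliest j ≥ 3 with (A & C), and (B & !C) at every k in [3,j-1].
  j=3: rhs fails.
  j=4: rhs fails.
  j=5: rhs holds; lhs holds on [3,4]. k = 2.

2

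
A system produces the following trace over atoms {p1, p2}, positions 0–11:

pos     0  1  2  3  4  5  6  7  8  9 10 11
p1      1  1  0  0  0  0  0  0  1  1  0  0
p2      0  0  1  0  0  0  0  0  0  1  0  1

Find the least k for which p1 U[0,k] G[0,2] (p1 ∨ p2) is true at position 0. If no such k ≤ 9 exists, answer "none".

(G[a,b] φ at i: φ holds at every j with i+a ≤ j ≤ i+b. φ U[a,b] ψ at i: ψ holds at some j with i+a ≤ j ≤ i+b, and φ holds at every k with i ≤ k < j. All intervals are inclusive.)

0

Need earliest j ≥ 0 with G[0,2] (p1 ∨ p2), and p1 at every k in [0,j-1].
  j=0: rhs holds (empty prefix). k = 0.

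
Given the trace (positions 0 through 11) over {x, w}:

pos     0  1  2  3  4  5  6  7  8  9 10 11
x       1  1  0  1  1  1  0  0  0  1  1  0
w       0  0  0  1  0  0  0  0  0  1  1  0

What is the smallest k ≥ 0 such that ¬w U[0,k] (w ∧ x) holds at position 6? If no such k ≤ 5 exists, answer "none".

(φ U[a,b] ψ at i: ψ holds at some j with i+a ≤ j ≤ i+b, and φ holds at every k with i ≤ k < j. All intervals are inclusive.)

3

Need earliest j ≥ 6 with (w ∧ x), and ¬w at every k in [6,j-1].
  j=6: rhs fails.
  j=7: rhs fails.
  j=8: rhs fails.
  j=9: rhs holds; lhs holds on [6,8]. k = 3.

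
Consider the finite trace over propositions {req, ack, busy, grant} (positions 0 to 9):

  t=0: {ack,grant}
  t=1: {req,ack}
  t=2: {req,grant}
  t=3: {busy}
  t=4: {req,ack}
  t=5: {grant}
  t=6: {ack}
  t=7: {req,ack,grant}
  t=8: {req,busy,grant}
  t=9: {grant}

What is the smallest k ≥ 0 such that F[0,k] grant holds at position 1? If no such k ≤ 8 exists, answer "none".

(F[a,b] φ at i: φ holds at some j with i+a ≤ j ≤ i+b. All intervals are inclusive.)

Scan j = 1,2,… for grant:
  j=1: fails
  j=2: holds
First hit at j=2, so smallest k = 2-1 = 1.

1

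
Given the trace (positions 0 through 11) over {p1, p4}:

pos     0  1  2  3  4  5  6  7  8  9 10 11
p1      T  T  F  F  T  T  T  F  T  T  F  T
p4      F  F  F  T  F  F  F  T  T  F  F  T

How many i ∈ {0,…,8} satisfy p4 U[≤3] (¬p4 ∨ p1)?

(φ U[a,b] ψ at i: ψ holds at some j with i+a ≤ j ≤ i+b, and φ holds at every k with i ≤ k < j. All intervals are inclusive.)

Evaluate at each i in [0,8]:
  i=0: ✓ (rhs at j=0)
  i=1: ✓ (rhs at j=1)
  i=2: ✓ (rhs at j=2)
  i=3: ✓ (rhs at j=4; lhs holds on [3,3])
  i=4: ✓ (rhs at j=4)
  i=5: ✓ (rhs at j=5)
  i=6: ✓ (rhs at j=6)
  i=7: ✓ (rhs at j=8; lhs holds on [7,7])
  i=8: ✓ (rhs at j=8)
Positions where it holds: {0, 1, 2, 3, 4, 5, 6, 7, 8} → 9.

9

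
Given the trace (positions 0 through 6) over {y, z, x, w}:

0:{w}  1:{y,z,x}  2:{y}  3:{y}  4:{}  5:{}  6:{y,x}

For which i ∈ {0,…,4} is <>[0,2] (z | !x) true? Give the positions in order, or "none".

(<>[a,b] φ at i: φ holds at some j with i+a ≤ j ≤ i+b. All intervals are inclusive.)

Evaluate at each i in [0,4]:
  i=0: ✓ (witness j=0)
  i=1: ✓ (witness j=1)
  i=2: ✓ (witness j=2)
  i=3: ✓ (witness j=3)
  i=4: ✓ (witness j=4)

0, 1, 2, 3, 4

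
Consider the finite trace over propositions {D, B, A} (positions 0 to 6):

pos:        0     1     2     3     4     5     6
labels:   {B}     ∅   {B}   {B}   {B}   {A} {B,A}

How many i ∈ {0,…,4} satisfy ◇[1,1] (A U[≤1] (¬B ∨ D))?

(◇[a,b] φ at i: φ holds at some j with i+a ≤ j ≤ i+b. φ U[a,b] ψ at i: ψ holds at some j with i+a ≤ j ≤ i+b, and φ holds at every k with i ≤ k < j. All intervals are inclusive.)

Evaluate at each i in [0,4]:
  i=0: ✓ (witness j=1)
  i=1: ✗ (none in [2,2])
  i=2: ✗ (none in [3,3])
  i=3: ✗ (none in [4,4])
  i=4: ✓ (witness j=5)
Positions where it holds: {0, 4} → 2.

2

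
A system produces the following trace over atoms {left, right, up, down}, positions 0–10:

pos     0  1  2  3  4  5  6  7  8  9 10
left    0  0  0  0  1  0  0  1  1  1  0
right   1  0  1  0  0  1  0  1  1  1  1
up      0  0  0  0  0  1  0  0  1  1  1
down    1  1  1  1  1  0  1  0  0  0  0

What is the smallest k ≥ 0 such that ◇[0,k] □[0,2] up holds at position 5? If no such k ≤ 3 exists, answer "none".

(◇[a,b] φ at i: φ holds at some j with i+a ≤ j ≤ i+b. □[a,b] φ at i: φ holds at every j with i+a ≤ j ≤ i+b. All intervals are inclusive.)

Scan j = 5,6,… for □[0,2] up:
  j=5: fails
  j=6: fails
  j=7: fails
  j=8: holds
First hit at j=8, so smallest k = 8-5 = 3.

3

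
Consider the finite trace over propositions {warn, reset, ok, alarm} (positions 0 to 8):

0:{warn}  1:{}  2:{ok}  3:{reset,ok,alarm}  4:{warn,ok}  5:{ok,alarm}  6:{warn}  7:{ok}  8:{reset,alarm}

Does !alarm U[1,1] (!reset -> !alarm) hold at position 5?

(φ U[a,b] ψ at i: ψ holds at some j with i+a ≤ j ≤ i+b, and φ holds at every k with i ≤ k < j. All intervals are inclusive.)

False

Need some j in [6,6] with (!reset -> !alarm), and !alarm at every k in [5,j-1].
  j=6: (!reset -> !alarm) holds, but !alarm fails at k=5 → not this j.
No j in the window works → until fails.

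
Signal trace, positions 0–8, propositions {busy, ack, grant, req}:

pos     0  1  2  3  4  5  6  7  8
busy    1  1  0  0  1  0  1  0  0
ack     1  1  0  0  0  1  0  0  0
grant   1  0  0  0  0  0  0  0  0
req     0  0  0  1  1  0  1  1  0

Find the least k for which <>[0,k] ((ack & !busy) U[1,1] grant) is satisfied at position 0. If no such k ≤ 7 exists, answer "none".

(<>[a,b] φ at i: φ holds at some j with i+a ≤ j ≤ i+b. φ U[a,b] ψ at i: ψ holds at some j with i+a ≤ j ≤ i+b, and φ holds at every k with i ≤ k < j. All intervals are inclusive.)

Scan j = 0,1,… for ((ack & !busy) U[1,1] grant):
  j=0: fails
  j=1: fails
  j=2: fails
  j=3: fails
  j=4: fails
  j=5: fails
  j=6: fails
  j=7: fails
No j in [0,7] satisfies it → none.

none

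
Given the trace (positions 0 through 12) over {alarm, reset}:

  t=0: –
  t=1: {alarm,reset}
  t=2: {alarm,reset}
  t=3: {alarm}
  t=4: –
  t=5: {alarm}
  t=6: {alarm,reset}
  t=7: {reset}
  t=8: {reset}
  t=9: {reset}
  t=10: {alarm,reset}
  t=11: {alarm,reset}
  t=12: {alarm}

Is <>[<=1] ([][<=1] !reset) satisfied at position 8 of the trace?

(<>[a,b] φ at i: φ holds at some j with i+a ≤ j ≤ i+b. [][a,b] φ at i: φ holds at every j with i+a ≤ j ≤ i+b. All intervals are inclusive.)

Check [][<=1] !reset at each j in [8,9]:
  j=8: fails at 8
  j=9: fails at 9
No position in the window satisfies it → formula fails.

No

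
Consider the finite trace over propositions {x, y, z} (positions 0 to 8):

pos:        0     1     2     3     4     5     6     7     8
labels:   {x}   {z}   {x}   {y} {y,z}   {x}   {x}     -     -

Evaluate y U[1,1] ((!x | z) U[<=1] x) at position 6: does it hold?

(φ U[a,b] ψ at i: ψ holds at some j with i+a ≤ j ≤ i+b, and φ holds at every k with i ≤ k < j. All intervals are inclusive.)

Does not hold

Need some j in [7,7] with ((!x | z) U[<=1] x), and y at every k in [6,j-1].
  j=7: ((!x | z) U[<=1] x) — fails.
No j in the window works → until fails.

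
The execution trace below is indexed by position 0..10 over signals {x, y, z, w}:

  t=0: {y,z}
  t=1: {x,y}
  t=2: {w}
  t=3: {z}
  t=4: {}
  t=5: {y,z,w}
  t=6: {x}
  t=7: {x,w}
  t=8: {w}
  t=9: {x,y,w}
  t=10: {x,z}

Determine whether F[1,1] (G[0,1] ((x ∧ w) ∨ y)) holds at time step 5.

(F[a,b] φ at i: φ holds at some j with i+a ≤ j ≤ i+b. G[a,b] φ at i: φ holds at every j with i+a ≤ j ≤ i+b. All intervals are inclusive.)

Check G[0,1] ((x ∧ w) ∨ y) at each j in [6,6]:
  j=6: fails at 6
No position in the window satisfies it → formula fails.

Does not hold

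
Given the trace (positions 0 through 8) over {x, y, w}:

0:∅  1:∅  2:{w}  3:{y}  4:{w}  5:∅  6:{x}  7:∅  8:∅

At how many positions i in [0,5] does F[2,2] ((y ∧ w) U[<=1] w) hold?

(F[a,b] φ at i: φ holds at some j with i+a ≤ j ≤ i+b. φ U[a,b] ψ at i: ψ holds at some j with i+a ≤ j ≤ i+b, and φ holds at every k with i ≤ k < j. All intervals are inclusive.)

2

Evaluate at each i in [0,5]:
  i=0: ✓ (witness j=2)
  i=1: ✗ (none in [3,3])
  i=2: ✓ (witness j=4)
  i=3: ✗ (none in [5,5])
  i=4: ✗ (none in [6,6])
  i=5: ✗ (none in [7,7])
Positions where it holds: {0, 2} → 2.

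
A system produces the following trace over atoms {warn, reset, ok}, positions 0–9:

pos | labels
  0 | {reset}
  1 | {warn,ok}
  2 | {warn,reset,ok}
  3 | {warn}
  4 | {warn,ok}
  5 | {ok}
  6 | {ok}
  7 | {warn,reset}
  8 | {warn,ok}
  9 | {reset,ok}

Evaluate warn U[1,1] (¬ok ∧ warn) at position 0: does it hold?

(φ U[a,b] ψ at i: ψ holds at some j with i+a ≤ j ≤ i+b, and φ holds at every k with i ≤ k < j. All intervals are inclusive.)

Need some j in [1,1] with (¬ok ∧ warn), and warn at every k in [0,j-1].
  j=1: (¬ok ∧ warn) false.
No j in the window works → until fails.

Does not hold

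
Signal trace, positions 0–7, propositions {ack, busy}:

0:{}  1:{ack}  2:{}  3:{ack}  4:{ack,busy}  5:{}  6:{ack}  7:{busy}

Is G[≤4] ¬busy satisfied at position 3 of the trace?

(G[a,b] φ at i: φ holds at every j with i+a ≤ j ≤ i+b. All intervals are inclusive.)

Check ¬busy at every j in [3,7]:
  j=3: true
  j=4: false
  j=5: true
  j=6: true
  j=7: false
Fails at j=4 → formula fails.

Does not hold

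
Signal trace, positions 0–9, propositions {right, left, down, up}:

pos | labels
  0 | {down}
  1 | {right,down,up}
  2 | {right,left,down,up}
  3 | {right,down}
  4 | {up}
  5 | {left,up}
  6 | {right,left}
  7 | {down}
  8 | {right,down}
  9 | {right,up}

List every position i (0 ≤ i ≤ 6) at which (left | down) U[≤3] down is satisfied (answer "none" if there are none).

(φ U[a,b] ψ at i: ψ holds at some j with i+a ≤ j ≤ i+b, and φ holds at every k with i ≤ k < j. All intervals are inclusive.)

0, 1, 2, 3, 5, 6

Evaluate at each i in [0,6]:
  i=0: ✓ (rhs at j=0)
  i=1: ✓ (rhs at j=1)
  i=2: ✓ (rhs at j=2)
  i=3: ✓ (rhs at j=3)
  i=4: ✗ (lhs fails at k=4 before rhs at j=7)
  i=5: ✓ (rhs at j=7; lhs holds on [5,6])
  i=6: ✓ (rhs at j=7; lhs holds on [6,6])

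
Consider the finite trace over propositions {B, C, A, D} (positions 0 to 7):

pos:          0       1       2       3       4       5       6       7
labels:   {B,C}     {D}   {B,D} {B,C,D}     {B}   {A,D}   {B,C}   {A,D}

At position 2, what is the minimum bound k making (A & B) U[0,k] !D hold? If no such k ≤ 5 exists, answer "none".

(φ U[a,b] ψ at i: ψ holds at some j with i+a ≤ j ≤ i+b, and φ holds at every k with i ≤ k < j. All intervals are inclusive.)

Need earliest j ≥ 2 with !D, and (A & B) at every k in [2,j-1].
  j=2: rhs fails.
  j=3: rhs fails.
  j=4: rhs holds but lhs fails at k=2.
  j=5: rhs fails.
  j=6: rhs holds but lhs fails at k=2.
  j=7: rhs fails.
No witness within the range → none.

none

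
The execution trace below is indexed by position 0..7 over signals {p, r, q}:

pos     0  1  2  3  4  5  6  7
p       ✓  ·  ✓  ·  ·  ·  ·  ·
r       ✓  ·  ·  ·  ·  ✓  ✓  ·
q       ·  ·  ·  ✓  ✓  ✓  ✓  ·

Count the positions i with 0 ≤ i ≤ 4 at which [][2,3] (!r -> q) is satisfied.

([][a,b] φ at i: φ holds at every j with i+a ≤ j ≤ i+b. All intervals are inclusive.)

3

Evaluate at each i in [0,4]:
  i=0: ✗ (fails at j=2)
  i=1: ✓ (all of [3,4])
  i=2: ✓ (all of [4,5])
  i=3: ✓ (all of [5,6])
  i=4: ✗ (fails at j=7)
Positions where it holds: {1, 2, 3} → 3.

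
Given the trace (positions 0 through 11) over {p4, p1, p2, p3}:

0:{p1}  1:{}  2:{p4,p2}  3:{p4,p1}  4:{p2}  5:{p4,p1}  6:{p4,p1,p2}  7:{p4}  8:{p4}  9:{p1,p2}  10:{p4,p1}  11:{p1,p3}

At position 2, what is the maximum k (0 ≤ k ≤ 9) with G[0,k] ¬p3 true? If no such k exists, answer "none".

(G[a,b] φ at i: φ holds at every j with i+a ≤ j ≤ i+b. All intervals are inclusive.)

¬p3 must hold from j=2 onward; find where it first fails.
  j=2: holds
  j=3: holds
  j=4: holds
  j=5: holds
  j=6: holds
  j=7: holds
  j=8: holds
  j=9: holds
  j=10: holds
  j=11: fails
Holds on [2,10], so largest k = 8.

8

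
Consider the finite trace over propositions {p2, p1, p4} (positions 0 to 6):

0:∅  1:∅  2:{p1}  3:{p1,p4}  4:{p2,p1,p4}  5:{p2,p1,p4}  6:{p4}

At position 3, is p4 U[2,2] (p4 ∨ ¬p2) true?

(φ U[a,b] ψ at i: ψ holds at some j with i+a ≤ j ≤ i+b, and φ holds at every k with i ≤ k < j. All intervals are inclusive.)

True

Need some j in [5,5] with (p4 ∨ ¬p2), and p4 at every k in [3,j-1].
  j=5: (p4 ∨ ¬p2) holds; p4 holds at every k in [3,4] → satisfied.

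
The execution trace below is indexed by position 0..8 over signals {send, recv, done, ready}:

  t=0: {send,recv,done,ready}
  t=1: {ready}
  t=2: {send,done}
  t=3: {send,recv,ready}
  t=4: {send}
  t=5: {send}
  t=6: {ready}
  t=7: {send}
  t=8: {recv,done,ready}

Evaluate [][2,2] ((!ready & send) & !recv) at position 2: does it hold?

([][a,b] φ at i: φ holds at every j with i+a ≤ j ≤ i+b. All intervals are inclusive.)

True

Check ((!ready & send) & !recv) at every j in [4,4]:
  j=4: true
All positions satisfy it → formula holds.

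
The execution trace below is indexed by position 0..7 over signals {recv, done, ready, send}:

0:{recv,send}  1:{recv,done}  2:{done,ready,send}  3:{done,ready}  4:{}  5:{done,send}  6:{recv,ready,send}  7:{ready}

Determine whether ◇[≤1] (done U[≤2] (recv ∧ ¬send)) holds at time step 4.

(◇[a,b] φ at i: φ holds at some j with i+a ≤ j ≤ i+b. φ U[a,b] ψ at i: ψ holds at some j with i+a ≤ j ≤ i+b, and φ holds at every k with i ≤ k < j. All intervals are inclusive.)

Check (done U[≤2] (recv ∧ ¬send)) at each j in [4,5]:
  j=4: fails
  j=5: fails
No position in the window satisfies it → formula fails.

Does not hold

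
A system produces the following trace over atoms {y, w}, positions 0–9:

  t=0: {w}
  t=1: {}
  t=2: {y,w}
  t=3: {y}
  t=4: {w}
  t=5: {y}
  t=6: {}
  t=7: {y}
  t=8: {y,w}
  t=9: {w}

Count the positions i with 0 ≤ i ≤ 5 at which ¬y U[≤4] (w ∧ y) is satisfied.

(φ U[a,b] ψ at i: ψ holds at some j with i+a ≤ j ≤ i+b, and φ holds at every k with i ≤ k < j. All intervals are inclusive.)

3

Evaluate at each i in [0,5]:
  i=0: ✓ (rhs at j=2; lhs holds on [0,1])
  i=1: ✓ (rhs at j=2; lhs holds on [1,1])
  i=2: ✓ (rhs at j=2)
  i=3: ✗ (no rhs in [3,7])
  i=4: ✗ (lhs fails at k=5 before rhs at j=8)
  i=5: ✗ (lhs fails at k=5 before rhs at j=8)
Positions where it holds: {0, 1, 2} → 3.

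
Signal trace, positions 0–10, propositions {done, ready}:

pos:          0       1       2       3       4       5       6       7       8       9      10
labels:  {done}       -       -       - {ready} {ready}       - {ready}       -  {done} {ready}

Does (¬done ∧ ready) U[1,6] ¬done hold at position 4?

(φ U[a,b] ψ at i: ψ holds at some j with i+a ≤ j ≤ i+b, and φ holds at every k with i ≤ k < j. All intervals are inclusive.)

Need some j in [5,10] with ¬done, and (¬done ∧ ready) at every k in [4,j-1].
  j=5: ¬done holds; (¬done ∧ ready) holds at every k in [4,4] → satisfied.

Yes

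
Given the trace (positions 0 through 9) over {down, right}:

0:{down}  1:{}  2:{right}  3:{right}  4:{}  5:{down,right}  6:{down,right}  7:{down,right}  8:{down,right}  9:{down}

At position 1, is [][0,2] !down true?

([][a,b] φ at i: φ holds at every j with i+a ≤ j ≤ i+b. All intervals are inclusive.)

Check !down at every j in [1,3]:
  j=1: true
  j=2: true
  j=3: true
All positions satisfy it → formula holds.

True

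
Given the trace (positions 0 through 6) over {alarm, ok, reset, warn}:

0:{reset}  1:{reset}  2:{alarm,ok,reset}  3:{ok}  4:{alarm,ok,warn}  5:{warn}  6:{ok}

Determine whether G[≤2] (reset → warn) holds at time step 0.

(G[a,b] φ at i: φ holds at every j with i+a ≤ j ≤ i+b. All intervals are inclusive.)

False

Check (reset → warn) at every j in [0,2]:
  j=0: antecedent true; consequent false → ✗
  j=1: antecedent true; consequent false → ✗
  j=2: antecedent true; consequent false → ✗
Fails at j=0 → formula fails.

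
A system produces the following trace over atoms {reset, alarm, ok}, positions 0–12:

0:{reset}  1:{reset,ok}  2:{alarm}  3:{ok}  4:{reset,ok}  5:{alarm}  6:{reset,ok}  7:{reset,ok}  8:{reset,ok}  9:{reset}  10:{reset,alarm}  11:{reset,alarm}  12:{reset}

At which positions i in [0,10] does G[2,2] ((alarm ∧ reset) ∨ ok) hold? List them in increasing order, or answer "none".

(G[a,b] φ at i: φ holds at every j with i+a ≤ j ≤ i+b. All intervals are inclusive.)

Evaluate at each i in [0,10]:
  i=0: ✗ (fails at j=2)
  i=1: ✓ (all of [3,3])
  i=2: ✓ (all of [4,4])
  i=3: ✗ (fails at j=5)
  i=4: ✓ (all of [6,6])
  i=5: ✓ (all of [7,7])
  i=6: ✓ (all of [8,8])
  i=7: ✗ (fails at j=9)
  i=8: ✓ (all of [10,10])
  i=9: ✓ (all of [11,11])
  i=10: ✗ (fails at j=12)

1, 2, 4, 5, 6, 8, 9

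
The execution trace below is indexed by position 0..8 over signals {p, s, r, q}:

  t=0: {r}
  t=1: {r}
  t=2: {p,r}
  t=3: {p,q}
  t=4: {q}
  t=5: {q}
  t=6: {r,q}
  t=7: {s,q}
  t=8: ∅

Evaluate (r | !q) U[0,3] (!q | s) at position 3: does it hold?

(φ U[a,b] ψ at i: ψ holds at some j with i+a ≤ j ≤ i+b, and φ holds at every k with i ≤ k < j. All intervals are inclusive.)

Need some j in [3,6] with (!q | s), and (r | !q) at every k in [3,j-1].
  j=3: (!q | s) false.
  j=4: (!q | s) false.
  j=5: (!q | s) false.
  j=6: (!q | s) false.
No j in the window works → until fails.

Does not hold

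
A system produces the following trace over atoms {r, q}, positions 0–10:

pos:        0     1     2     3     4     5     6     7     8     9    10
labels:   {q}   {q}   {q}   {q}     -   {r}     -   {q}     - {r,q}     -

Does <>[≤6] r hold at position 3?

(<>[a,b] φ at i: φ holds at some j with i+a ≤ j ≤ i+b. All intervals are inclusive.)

Check r at each j in [3,9]:
  j=3: false
  j=4: false
  j=5: true
  j=6: false
  j=7: false
  j=8: false
  j=9: true
Found at j=5 → formula holds.

Holds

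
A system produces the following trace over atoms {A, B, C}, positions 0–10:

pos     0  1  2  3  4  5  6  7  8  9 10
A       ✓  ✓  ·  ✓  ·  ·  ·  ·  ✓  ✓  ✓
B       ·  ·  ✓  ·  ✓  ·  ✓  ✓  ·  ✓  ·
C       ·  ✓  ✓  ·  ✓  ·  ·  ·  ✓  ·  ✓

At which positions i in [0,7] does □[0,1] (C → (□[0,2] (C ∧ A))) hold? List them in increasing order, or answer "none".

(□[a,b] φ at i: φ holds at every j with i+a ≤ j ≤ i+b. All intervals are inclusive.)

Evaluate at each i in [0,7]:
  i=0: ✗ (fails at j=1)
  i=1: ✗ (fails at j=1)
  i=2: ✗ (fails at j=2)
  i=3: ✗ (fails at j=4)
  i=4: ✗ (fails at j=4)
  i=5: ✓ (all of [5,6])
  i=6: ✓ (all of [6,7])
  i=7: ✗ (fails at j=8)

5, 6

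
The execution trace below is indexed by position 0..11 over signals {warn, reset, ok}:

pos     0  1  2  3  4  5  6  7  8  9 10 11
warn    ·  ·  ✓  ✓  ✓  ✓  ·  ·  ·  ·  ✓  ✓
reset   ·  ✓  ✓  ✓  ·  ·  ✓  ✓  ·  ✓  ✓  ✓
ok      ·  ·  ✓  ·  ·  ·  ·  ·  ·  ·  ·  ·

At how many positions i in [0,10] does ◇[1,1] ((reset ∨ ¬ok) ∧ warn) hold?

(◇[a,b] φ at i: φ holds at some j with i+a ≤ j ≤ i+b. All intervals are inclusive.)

Evaluate at each i in [0,10]:
  i=0: ✗ (none in [1,1])
  i=1: ✓ (witness j=2)
  i=2: ✓ (witness j=3)
  i=3: ✓ (witness j=4)
  i=4: ✓ (witness j=5)
  i=5: ✗ (none in [6,6])
  i=6: ✗ (none in [7,7])
  i=7: ✗ (none in [8,8])
  i=8: ✗ (none in [9,9])
  i=9: ✓ (witness j=10)
  i=10: ✓ (witness j=11)
Positions where it holds: {1, 2, 3, 4, 9, 10} → 6.

6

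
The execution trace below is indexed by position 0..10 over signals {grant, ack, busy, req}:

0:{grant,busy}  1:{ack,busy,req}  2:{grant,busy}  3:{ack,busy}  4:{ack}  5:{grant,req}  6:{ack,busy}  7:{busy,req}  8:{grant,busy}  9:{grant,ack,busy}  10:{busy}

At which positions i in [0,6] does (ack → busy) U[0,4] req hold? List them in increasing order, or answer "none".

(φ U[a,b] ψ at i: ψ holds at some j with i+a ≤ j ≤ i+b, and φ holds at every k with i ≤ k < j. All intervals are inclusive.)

0, 1, 5, 6

Evaluate at each i in [0,6]:
  i=0: ✓ (rhs at j=1; lhs holds on [0,0])
  i=1: ✓ (rhs at j=1)
  i=2: ✗ (lhs fails at k=4 before rhs at j=5)
  i=3: ✗ (lhs fails at k=4 before rhs at j=5)
  i=4: ✗ (lhs fails at k=4 before rhs at j=5)
  i=5: ✓ (rhs at j=5)
  i=6: ✓ (rhs at j=7; lhs holds on [6,6])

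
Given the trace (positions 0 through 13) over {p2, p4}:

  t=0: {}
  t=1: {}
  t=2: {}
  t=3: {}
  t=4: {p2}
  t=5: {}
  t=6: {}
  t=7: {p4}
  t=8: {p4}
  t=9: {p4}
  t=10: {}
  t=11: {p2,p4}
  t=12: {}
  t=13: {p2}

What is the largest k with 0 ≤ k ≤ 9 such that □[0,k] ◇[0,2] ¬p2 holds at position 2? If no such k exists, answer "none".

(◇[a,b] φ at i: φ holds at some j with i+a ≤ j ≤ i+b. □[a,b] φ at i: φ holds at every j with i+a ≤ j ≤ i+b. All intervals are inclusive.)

◇[0,2] ¬p2 must hold from j=2 onward; find where it first fails.
  j=2: holds
  j=3: holds
  j=4: holds
  j=5: holds
  j=6: holds
  j=7: holds
  j=8: holds
  j=9: holds
  j=10: holds
  j=11: holds
Holds through j=11; largest k = 9.

9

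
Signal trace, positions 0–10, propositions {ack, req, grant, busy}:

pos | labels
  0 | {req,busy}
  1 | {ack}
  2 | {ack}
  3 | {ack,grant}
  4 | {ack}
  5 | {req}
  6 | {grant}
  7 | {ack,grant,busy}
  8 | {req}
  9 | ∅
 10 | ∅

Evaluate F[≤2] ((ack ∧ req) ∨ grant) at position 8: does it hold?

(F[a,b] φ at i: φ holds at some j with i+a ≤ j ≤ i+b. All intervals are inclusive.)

Does not hold

Check ((ack ∧ req) ∨ grant) at each j in [8,10]:
  j=8: false
  j=9: false
  j=10: false
No position in the window satisfies it → formula fails.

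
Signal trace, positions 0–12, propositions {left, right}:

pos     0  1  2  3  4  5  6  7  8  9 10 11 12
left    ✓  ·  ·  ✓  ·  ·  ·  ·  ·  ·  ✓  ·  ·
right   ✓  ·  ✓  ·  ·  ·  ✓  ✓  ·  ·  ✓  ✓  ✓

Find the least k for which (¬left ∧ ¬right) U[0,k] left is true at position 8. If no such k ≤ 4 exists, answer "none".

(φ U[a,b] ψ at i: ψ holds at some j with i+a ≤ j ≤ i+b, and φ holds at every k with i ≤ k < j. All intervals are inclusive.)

2

Need earliest j ≥ 8 with left, and (¬left ∧ ¬right) at every k in [8,j-1].
  j=8: rhs fails.
  j=9: rhs fails.
  j=10: rhs holds; lhs holds on [8,9]. k = 2.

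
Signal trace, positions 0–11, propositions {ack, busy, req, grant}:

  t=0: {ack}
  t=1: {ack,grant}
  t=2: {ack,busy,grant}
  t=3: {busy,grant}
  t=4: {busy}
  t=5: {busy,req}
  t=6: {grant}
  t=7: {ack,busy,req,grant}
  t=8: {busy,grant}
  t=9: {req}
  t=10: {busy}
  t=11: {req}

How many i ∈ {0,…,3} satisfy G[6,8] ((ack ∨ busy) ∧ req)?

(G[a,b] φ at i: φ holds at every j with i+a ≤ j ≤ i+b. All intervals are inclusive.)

0

Evaluate at each i in [0,3]:
  i=0: ✗ (fails at j=6)
  i=1: ✗ (fails at j=8)
  i=2: ✗ (fails at j=8)
  i=3: ✗ (fails at j=9)
Positions where it holds: {} → 0.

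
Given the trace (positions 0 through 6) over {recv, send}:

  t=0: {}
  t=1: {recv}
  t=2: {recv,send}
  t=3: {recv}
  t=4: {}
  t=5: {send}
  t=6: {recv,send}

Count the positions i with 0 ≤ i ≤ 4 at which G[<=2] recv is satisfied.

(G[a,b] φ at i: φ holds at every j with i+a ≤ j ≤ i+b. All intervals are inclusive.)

1

Evaluate at each i in [0,4]:
  i=0: ✗ (fails at j=0)
  i=1: ✓ (all of [1,3])
  i=2: ✗ (fails at j=4)
  i=3: ✗ (fails at j=4)
  i=4: ✗ (fails at j=4)
Positions where it holds: {1} → 1.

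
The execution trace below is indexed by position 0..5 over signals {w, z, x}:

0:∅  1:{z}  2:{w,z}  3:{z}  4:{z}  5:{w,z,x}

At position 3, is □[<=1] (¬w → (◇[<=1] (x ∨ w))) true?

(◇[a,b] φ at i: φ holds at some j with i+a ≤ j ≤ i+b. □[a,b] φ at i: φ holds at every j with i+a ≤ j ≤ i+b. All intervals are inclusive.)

No

Check (¬w → (◇[<=1] (x ∨ w))) at every j in [3,4]:
  j=3: antecedent true; consequent fails (none in [3,4]) → ✗
  j=4: antecedent true; consequent holds (witness at 5) → ✓
Fails at j=3 → formula fails.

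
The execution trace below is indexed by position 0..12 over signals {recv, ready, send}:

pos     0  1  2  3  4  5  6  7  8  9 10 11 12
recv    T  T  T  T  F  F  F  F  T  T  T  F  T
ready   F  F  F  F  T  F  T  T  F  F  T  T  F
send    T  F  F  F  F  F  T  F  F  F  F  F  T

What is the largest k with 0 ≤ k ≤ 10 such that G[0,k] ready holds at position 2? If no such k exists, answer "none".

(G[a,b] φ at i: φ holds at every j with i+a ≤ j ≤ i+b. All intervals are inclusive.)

ready must hold from j=2 onward; find where it first fails.
  j=2: fails → no k works.

none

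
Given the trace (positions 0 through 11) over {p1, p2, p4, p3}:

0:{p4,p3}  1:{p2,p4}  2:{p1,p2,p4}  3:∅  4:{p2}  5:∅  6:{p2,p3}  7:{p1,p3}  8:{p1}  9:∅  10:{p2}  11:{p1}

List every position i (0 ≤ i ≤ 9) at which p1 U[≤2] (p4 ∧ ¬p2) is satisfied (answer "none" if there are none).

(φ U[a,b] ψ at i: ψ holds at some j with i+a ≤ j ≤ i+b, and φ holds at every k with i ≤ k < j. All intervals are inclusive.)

Evaluate at each i in [0,9]:
  i=0: ✓ (rhs at j=0)
  i=1: ✗ (no rhs in [1,3])
  i=2: ✗ (no rhs in [2,4])
  i=3: ✗ (no rhs in [3,5])
  i=4: ✗ (no rhs in [4,6])
  i=5: ✗ (no rhs in [5,7])
  i=6: ✗ (no rhs in [6,8])
  i=7: ✗ (no rhs in [7,9])
  i=8: ✗ (no rhs in [8,10])
  i=9: ✗ (no rhs in [9,11])

0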